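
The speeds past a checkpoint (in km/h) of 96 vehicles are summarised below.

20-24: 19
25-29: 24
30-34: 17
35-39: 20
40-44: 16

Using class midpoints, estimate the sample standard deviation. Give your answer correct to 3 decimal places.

6.939

Midpoints: 22, 27, 32, 37, 42
n = 96, Σfm = 3022, mean = 31.4792
Σfm² = 99704
Σf(m − x̄)² = Σfm² − (Σfm)²/n = 99704 − 3022²/96 = 4573.9583
Sample variance = 4573.9583 / 95 = 48.1469
Standard deviation = √48.1469 = 6.9388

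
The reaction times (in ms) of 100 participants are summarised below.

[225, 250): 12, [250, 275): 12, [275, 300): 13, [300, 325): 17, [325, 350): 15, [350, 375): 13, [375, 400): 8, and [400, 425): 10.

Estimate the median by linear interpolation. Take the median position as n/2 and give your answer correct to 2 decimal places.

319.12

Cumulative frequencies: 12, 24, 37, 54, 69, 82, 90, 100
n = 100; position = n/2 = 50.
This falls in the class [300, 325): L = 300, F = 37, f = 17, h = 25.
Median ≈ 300 + ((50 − 37) / 17) × 25 = 319.1176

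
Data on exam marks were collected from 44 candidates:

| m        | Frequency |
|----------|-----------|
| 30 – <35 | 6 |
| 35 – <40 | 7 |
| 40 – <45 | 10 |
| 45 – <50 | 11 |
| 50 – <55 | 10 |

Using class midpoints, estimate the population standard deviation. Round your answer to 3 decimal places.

6.688

Midpoints: 32.5, 37.5, 42.5, 47.5, 52.5
n = 44, Σfm = 1930, mean = 43.8636
Σfm² = 86625
Σf(m − x̄)² = Σfm² − (Σfm)²/n = 86625 − 1930²/44 = 1968.1818
Population variance = 1968.1818 / 44 = 44.7314
Standard deviation = √44.7314 = 6.6882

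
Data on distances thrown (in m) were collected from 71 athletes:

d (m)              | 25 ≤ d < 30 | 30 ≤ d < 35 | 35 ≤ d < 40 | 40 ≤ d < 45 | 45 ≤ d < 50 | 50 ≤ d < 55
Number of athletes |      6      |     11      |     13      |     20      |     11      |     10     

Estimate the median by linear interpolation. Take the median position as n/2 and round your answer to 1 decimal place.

41.4

Cumulative frequencies: 6, 17, 30, 50, 61, 71
n = 71; position = n/2 = 35.5.
This falls in the class 40 ≤ d < 45: L = 40, F = 30, f = 20, h = 5.
Median ≈ 40 + ((35.5 − 30) / 20) × 5 = 41.3750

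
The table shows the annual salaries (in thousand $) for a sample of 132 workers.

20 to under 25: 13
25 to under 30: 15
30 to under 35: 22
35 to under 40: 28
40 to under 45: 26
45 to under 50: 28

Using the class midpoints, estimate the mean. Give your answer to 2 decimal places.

37.16

Midpoints: 22.5, 27.5, 32.5, 37.5, 42.5, 47.5
Σfm = 13×22.5 + 15×27.5 + 22×32.5 + 28×37.5 + 26×42.5 + 28×47.5 = 4905
n = Σf = 132
Mean = 4905 / 132 = 37.1591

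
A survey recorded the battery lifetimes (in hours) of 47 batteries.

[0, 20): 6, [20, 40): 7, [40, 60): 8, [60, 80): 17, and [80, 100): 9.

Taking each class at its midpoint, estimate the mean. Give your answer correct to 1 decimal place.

Midpoints: 10, 30, 50, 70, 90
Σfm = 6×10 + 7×30 + 8×50 + 17×70 + 9×90 = 2670
n = Σf = 47
Mean = 2670 / 47 = 56.8085

56.8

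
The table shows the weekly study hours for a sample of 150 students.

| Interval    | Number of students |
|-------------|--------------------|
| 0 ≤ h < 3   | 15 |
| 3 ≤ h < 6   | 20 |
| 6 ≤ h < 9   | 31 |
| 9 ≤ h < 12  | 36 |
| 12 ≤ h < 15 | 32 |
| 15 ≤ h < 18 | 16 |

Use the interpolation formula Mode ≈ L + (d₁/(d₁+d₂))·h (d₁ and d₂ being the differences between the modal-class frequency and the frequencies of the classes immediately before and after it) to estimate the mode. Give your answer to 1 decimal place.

10.7

Modal class: 9 ≤ h < 12 (highest frequency 36).
d₁ = 36 − 31 = 5, d₂ = 36 − 32 = 4
Mode ≈ 9 + (5/(5+4)) × 3 = 9 + 1.6667 = 10.6667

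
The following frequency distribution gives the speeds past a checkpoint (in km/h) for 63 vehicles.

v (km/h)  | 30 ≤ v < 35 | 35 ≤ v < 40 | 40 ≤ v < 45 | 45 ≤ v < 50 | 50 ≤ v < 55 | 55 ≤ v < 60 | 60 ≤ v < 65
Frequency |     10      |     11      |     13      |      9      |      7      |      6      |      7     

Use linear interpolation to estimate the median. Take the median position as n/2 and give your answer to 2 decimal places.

44.04

Cumulative frequencies: 10, 21, 34, 43, 50, 56, 63
n = 63; position = n/2 = 31.5.
This falls in the class 40 ≤ v < 45: L = 40, F = 21, f = 13, h = 5.
Median ≈ 40 + ((31.5 − 21) / 13) × 5 = 44.0385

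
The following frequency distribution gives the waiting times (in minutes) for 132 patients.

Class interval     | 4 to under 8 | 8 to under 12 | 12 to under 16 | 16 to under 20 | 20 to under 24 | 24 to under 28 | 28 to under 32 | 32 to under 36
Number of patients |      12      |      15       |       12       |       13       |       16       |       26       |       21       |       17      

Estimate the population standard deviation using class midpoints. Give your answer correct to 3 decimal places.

8.877

Midpoints: 6, 10, 14, 18, 22, 26, 30, 34
n = 132, Σfm = 2860, mean = 21.6667
Σfm² = 72368
Σf(m − x̄)² = Σfm² − (Σfm)²/n = 72368 − 2860²/132 = 10401.3333
Population variance = 10401.3333 / 132 = 78.7980
Standard deviation = √78.7980 = 8.8768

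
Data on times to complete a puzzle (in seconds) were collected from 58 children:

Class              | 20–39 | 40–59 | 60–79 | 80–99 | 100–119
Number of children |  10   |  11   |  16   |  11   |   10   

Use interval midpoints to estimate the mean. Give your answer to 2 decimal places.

Midpoints: 29.5, 49.5, 69.5, 89.5, 109.5
Σfm = 10×29.5 + 11×49.5 + 16×69.5 + 11×89.5 + 10×109.5 = 4031
n = Σf = 58
Mean = 4031 / 58 = 69.5000

69.50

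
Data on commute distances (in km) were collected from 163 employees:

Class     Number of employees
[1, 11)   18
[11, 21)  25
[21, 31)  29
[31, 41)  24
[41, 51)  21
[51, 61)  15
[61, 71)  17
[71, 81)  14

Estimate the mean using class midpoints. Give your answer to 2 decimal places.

37.53

Midpoints: 6, 16, 26, 36, 46, 56, 66, 76
Σfm = 18×6 + 25×16 + 29×26 + 24×36 + 21×46 + 15×56 + 17×66 + 14×76 = 6118
n = Σf = 163
Mean = 6118 / 163 = 37.5337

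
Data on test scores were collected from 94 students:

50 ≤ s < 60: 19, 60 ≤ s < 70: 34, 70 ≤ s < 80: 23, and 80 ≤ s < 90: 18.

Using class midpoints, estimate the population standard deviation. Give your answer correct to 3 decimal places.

Midpoints: 55, 65, 75, 85
n = 94, Σfm = 6510, mean = 69.2553
Σfm² = 460550
Σf(m − x̄)² = Σfm² − (Σfm)²/n = 460550 − 6510²/94 = 9697.8723
Population variance = 9697.8723 / 94 = 103.1689
Standard deviation = √103.1689 = 10.1572

10.157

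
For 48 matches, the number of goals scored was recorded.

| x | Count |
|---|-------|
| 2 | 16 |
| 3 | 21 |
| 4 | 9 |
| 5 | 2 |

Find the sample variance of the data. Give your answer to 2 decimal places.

0.70

Values: 2, 3, 4, 5
n = 48, Σfx = 141, mean = 2.9375
Σfx² = 447
Σf(x − x̄)² = Σfx² − (Σfx)²/n = 447 − 141²/48 = 32.8125
Sample variance = 32.8125 / 47 = 0.6981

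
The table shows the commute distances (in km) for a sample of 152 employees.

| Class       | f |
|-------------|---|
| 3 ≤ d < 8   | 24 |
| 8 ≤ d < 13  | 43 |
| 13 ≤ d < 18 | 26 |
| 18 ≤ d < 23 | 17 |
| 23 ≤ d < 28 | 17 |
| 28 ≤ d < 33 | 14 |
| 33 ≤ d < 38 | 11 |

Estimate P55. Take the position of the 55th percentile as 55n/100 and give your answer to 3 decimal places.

Cumulative frequencies: 24, 67, 93, 110, 127, 141, 152
n = 152; position = 55n/100 = 83.6.
This falls in the class 13 ≤ d < 18: L = 13, F = 67, f = 26, h = 5.
55th percentile ≈ 13 + ((83.6 − 67) / 26) × 5 = 16.1923

16.192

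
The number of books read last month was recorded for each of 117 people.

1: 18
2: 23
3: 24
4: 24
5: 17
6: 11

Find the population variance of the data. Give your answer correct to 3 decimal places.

2.370

Values: 1, 2, 3, 4, 5, 6
n = 117, Σfx = 383, mean = 3.2735
Σfx² = 1531
Σf(x − x̄)² = Σfx² − (Σfx)²/n = 1531 − 383²/117 = 277.2479
Population variance = 277.2479 / 117 = 2.3696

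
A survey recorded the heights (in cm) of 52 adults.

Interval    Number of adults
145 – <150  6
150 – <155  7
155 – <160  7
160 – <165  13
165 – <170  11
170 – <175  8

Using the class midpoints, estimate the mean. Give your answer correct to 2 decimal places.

161.35

Midpoints: 147.5, 152.5, 157.5, 162.5, 167.5, 172.5
Σfm = 6×147.5 + 7×152.5 + 7×157.5 + 13×162.5 + 11×167.5 + 8×172.5 = 8390
n = Σf = 52
Mean = 8390 / 52 = 161.3462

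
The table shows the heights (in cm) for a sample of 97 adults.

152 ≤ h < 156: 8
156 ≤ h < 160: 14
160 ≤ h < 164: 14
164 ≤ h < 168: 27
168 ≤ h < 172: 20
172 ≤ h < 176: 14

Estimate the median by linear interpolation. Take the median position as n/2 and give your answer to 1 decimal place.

165.9

Cumulative frequencies: 8, 22, 36, 63, 83, 97
n = 97; position = n/2 = 48.5.
This falls in the class 164 ≤ h < 168: L = 164, F = 36, f = 27, h = 4.
Median ≈ 164 + ((48.5 − 36) / 27) × 4 = 165.8519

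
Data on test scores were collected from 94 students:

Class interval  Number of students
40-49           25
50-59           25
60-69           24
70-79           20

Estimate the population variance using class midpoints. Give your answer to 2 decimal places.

Midpoints: 44.5, 54.5, 64.5, 74.5
n = 94, Σfm = 5513, mean = 58.6489
Σfm² = 334613.5
Σf(m − x̄)² = Σfm² − (Σfm)²/n = 334613.5 − 5513²/94 = 11281.9149
Population variance = 11281.9149 / 94 = 120.0204

120.02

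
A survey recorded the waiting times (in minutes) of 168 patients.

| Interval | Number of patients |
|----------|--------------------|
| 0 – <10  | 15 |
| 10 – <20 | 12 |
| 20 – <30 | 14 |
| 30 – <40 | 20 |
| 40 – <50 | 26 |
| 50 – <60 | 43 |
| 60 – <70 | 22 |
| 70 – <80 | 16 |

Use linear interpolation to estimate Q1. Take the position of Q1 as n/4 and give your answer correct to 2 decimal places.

Cumulative frequencies: 15, 27, 41, 61, 87, 130, 152, 168
n = 168; position = n/4 = 42.
This falls in the class 30 – <40: L = 30, F = 41, f = 20, h = 10.
Lower quartile ≈ 30 + ((42 − 41) / 20) × 10 = 30.5000

30.50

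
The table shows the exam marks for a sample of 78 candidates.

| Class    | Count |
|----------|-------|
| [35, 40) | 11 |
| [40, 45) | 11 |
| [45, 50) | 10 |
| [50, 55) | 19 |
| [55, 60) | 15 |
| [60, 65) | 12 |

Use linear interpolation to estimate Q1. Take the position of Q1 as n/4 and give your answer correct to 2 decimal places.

Cumulative frequencies: 11, 22, 32, 51, 66, 78
n = 78; position = n/4 = 19.5.
This falls in the class [40, 45): L = 40, F = 11, f = 11, h = 5.
Lower quartile ≈ 40 + ((19.5 − 11) / 11) × 5 = 43.8636

43.86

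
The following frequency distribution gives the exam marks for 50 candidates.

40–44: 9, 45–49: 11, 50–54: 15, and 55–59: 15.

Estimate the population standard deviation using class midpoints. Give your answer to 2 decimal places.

5.39

Midpoints: 42, 47, 52, 57
n = 50, Σfm = 2530, mean = 50.6000
Σfm² = 129470
Σf(m − x̄)² = Σfm² − (Σfm)²/n = 129470 − 2530²/50 = 1452.0000
Population variance = 1452.0000 / 50 = 29.0400
Standard deviation = √29.0400 = 5.3889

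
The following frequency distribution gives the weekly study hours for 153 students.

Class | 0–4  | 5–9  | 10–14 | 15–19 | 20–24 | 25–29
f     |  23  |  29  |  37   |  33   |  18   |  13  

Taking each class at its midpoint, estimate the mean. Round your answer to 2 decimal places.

Midpoints: 2, 7, 12, 17, 22, 27
Σfm = 23×2 + 29×7 + 37×12 + 33×17 + 18×22 + 13×27 = 2001
n = Σf = 153
Mean = 2001 / 153 = 13.0784

13.08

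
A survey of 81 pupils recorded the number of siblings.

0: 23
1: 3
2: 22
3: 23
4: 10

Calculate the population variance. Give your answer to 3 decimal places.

1.945

Values: 0, 1, 2, 3, 4
n = 81, Σfx = 156, mean = 1.9259
Σfx² = 458
Σf(x − x̄)² = Σfx² − (Σfx)²/n = 458 − 156²/81 = 157.5556
Population variance = 157.5556 / 81 = 1.9451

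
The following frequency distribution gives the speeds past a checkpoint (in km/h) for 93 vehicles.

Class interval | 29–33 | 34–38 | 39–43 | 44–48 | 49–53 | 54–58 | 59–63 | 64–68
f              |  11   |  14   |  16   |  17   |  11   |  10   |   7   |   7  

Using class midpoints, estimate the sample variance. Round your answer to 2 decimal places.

107.85

Midpoints: 31, 36, 41, 46, 51, 56, 61, 66
n = 93, Σfm = 4293, mean = 46.1613
Σfm² = 208093
Σf(m − x̄)² = Σfm² − (Σfm)²/n = 208093 − 4293²/93 = 9922.5806
Sample variance = 9922.5806 / 92 = 107.8541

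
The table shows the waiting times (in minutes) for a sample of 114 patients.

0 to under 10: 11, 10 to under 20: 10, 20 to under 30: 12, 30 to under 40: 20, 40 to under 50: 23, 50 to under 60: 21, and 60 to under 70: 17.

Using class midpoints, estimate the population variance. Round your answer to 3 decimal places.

Midpoints: 5, 15, 25, 35, 45, 55, 65
n = 114, Σfm = 4500, mean = 39.4737
Σfm² = 216450
Σf(m − x̄)² = Σfm² − (Σfm)²/n = 216450 − 4500²/114 = 38818.4211
Population variance = 38818.4211 / 114 = 340.5125

340.512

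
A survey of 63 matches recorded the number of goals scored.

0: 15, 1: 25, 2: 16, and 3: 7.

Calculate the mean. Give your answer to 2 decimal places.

Values: 0, 1, 2, 3
Σfx = 15×0 + 25×1 + 16×2 + 7×3 = 78
n = Σf = 63
Mean = 78 / 63 = 1.2381

1.24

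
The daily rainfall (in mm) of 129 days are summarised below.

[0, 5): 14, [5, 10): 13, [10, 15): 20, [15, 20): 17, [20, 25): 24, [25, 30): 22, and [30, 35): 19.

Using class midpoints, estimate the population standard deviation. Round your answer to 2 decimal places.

Midpoints: 2.5, 7.5, 12.5, 17.5, 22.5, 27.5, 32.5
n = 129, Σfm = 2442.5, mean = 18.9341
Σfm² = 58006.25
Σf(m − x̄)² = Σfm² − (Σfm)²/n = 58006.25 − 2442.5²/129 = 11759.6899
Population variance = 11759.6899 / 129 = 91.1604
Standard deviation = √91.1604 = 9.5478

9.55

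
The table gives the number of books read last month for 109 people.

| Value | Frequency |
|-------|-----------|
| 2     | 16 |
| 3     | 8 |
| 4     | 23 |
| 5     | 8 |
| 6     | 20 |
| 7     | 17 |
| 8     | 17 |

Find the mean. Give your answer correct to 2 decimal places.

Values: 2, 3, 4, 5, 6, 7, 8
Σfx = 16×2 + 8×3 + 23×4 + 8×5 + 20×6 + 17×7 + 17×8 = 563
n = Σf = 109
Mean = 563 / 109 = 5.1651

5.17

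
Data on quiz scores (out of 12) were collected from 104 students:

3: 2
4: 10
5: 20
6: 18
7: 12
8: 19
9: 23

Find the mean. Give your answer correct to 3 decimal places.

6.702

Values: 3, 4, 5, 6, 7, 8, 9
Σfx = 2×3 + 10×4 + 20×5 + 18×6 + 12×7 + 19×8 + 23×9 = 697
n = Σf = 104
Mean = 697 / 104 = 6.7019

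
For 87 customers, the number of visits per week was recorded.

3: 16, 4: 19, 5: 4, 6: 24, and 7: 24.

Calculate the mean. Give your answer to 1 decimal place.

Values: 3, 4, 5, 6, 7
Σfx = 16×3 + 19×4 + 4×5 + 24×6 + 24×7 = 456
n = Σf = 87
Mean = 456 / 87 = 5.2414

5.2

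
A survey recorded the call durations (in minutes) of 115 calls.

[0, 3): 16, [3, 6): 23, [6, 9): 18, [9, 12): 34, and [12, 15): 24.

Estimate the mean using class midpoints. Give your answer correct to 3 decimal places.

Midpoints: 1.5, 4.5, 7.5, 10.5, 13.5
Σfm = 16×1.5 + 23×4.5 + 18×7.5 + 34×10.5 + 24×13.5 = 943.5
n = Σf = 115
Mean = 943.5 / 115 = 8.2043

8.204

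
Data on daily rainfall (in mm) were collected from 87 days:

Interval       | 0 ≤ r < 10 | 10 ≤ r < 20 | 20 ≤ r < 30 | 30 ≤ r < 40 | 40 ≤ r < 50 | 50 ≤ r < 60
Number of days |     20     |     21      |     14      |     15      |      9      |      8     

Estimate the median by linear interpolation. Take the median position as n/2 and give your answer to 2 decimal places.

21.79

Cumulative frequencies: 20, 41, 55, 70, 79, 87
n = 87; position = n/2 = 43.5.
This falls in the class 20 ≤ r < 30: L = 20, F = 41, f = 14, h = 10.
Median ≈ 20 + ((43.5 − 41) / 14) × 10 = 21.7857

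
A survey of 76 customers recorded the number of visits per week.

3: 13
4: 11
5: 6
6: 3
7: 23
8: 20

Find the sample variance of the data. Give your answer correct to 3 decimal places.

Values: 3, 4, 5, 6, 7, 8
n = 76, Σfx = 452, mean = 5.9474
Σfx² = 2958
Σf(x − x̄)² = Σfx² − (Σfx)²/n = 2958 − 452²/76 = 269.7895
Sample variance = 269.7895 / 75 = 3.5972

3.597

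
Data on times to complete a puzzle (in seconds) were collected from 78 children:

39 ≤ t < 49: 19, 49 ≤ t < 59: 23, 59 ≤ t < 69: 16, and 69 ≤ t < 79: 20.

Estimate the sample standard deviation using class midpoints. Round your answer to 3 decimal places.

11.250

Midpoints: 44, 54, 64, 74
n = 78, Σfm = 4582, mean = 58.7436
Σfm² = 278908
Σf(m − x̄)² = Σfm² − (Σfm)²/n = 278908 − 4582²/78 = 9744.8718
Sample variance = 9744.8718 / 77 = 126.5568
Standard deviation = √126.5568 = 11.2497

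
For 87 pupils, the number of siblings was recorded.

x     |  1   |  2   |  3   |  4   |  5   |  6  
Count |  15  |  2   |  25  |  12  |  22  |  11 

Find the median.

Cumulative frequencies: 15, 17, 42, 54, 76, 87
n = 87, so the median is the value in position (n+1)/2 = 44.
Position 44 falls at value 4.

4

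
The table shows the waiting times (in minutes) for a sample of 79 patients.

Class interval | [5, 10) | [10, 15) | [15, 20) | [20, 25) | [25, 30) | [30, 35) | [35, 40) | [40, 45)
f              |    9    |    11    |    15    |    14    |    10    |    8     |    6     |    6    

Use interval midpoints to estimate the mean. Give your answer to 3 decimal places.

Midpoints: 7.5, 12.5, 17.5, 22.5, 27.5, 32.5, 37.5, 42.5
Σfm = 9×7.5 + 11×12.5 + 15×17.5 + 14×22.5 + 10×27.5 + 8×32.5 + 6×37.5 + 6×42.5 = 1797.5
n = Σf = 79
Mean = 1797.5 / 79 = 22.7532

22.753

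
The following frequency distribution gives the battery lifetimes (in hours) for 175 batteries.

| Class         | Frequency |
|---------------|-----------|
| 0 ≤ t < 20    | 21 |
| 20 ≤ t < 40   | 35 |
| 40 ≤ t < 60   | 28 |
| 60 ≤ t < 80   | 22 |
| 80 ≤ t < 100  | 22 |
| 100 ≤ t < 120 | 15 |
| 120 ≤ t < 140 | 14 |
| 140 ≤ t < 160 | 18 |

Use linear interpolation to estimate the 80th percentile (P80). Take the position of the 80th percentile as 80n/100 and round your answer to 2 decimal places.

116.00

Cumulative frequencies: 21, 56, 84, 106, 128, 143, 157, 175
n = 175; position = 80n/100 = 140.
This falls in the class 100 ≤ t < 120: L = 100, F = 128, f = 15, h = 20.
80th percentile ≈ 100 + ((140 − 128) / 15) × 20 = 116.0000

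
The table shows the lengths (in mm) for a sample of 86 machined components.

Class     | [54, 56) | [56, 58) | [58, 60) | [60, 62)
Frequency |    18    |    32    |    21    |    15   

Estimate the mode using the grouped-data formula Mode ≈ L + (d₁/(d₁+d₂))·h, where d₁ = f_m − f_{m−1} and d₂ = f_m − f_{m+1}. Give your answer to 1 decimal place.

Modal class: [56, 58) (highest frequency 32).
d₁ = 32 − 18 = 14, d₂ = 32 − 21 = 11
Mode ≈ 56 + (14/(14+11)) × 2 = 56 + 1.1200 = 57.1200

57.1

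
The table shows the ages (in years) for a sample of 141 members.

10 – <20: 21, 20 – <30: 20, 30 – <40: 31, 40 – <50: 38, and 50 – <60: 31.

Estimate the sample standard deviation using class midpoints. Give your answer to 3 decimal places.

Midpoints: 15, 25, 35, 45, 55
n = 141, Σfm = 5315, mean = 37.6950
Σfm² = 225925
Σf(m − x̄)² = Σfm² − (Σfm)²/n = 225925 − 5315²/141 = 25575.8865
Sample variance = 25575.8865 / 140 = 182.6849
Standard deviation = √182.6849 = 13.5161

13.516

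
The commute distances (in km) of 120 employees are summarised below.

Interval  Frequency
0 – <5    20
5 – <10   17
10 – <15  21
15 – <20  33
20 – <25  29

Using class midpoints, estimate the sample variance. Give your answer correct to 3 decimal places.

Midpoints: 2.5, 7.5, 12.5, 17.5, 22.5
n = 120, Σfm = 1670, mean = 13.9167
Σfm² = 29150
Σf(m − x̄)² = Σfm² − (Σfm)²/n = 29150 − 1670²/120 = 5909.1667
Sample variance = 5909.1667 / 119 = 49.6569

49.657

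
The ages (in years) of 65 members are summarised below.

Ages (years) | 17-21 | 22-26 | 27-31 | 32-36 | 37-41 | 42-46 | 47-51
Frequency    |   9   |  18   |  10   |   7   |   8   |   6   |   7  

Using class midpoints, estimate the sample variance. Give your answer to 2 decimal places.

94.63

Midpoints: 19, 24, 29, 34, 39, 44, 49
n = 65, Σfm = 2050, mean = 31.5385
Σfm² = 70710
Σf(m − x̄)² = Σfm² − (Σfm)²/n = 70710 − 2050²/65 = 6056.1538
Sample variance = 6056.1538 / 64 = 94.6274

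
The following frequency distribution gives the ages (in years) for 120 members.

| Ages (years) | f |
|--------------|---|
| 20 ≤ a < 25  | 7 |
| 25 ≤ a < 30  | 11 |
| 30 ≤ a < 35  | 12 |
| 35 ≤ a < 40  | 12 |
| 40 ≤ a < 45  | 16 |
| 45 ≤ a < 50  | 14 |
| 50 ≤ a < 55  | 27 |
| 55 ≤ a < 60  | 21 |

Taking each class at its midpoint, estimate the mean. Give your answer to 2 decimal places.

43.92

Midpoints: 22.5, 27.5, 32.5, 37.5, 42.5, 47.5, 52.5, 57.5
Σfm = 7×22.5 + 11×27.5 + 12×32.5 + 12×37.5 + 16×42.5 + 14×47.5 + 27×52.5 + 21×57.5 = 5270
n = Σf = 120
Mean = 5270 / 120 = 43.9167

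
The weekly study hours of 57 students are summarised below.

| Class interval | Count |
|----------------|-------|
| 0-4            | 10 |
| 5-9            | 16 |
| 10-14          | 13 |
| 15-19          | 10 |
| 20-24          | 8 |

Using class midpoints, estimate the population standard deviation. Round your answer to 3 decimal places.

6.497

Midpoints: 2, 7, 12, 17, 22
n = 57, Σfm = 634, mean = 11.1228
Σfm² = 9458
Σf(m − x̄)² = Σfm² − (Σfm)²/n = 9458 − 634²/57 = 2406.1404
Population variance = 2406.1404 / 57 = 42.2130
Standard deviation = √42.2130 = 6.4972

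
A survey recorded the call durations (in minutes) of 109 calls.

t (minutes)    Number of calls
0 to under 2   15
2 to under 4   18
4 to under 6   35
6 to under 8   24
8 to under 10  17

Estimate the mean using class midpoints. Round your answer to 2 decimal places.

Midpoints: 1, 3, 5, 7, 9
Σfm = 15×1 + 18×3 + 35×5 + 24×7 + 17×9 = 565
n = Σf = 109
Mean = 565 / 109 = 5.1835

5.18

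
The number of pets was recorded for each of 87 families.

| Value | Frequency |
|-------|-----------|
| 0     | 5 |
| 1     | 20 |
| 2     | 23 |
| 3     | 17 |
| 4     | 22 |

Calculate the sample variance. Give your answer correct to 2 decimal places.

Values: 0, 1, 2, 3, 4
n = 87, Σfx = 205, mean = 2.3563
Σfx² = 617
Σf(x − x̄)² = Σfx² − (Σfx)²/n = 617 − 205²/87 = 133.9540
Sample variance = 133.9540 / 86 = 1.5576

1.56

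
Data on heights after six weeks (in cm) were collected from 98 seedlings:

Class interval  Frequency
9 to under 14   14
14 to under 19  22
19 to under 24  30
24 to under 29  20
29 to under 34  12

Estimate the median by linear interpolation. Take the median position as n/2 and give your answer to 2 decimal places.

Cumulative frequencies: 14, 36, 66, 86, 98
n = 98; position = n/2 = 49.
This falls in the class 19 to under 24: L = 19, F = 36, f = 30, h = 5.
Median ≈ 19 + ((49 − 36) / 30) × 5 = 21.1667

21.17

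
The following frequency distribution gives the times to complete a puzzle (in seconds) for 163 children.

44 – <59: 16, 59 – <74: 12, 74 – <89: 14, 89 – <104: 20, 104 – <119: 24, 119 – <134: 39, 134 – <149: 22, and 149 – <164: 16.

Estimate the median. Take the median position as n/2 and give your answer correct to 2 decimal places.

Cumulative frequencies: 16, 28, 42, 62, 86, 125, 147, 163
n = 163; position = n/2 = 81.5.
This falls in the class 104 – <119: L = 104, F = 62, f = 24, h = 15.
Median ≈ 104 + ((81.5 − 62) / 24) × 15 = 116.1875

116.19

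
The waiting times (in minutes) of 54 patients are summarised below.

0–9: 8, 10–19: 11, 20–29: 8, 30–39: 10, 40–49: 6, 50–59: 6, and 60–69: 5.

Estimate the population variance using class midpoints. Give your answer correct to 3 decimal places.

353.395

Midpoints: 4.5, 14.5, 24.5, 34.5, 44.5, 54.5, 64.5
n = 54, Σfm = 1653, mean = 30.6111
Σfm² = 69683.5
Σf(m − x̄)² = Σfm² − (Σfm)²/n = 69683.5 − 1653²/54 = 19083.3333
Population variance = 19083.3333 / 54 = 353.3951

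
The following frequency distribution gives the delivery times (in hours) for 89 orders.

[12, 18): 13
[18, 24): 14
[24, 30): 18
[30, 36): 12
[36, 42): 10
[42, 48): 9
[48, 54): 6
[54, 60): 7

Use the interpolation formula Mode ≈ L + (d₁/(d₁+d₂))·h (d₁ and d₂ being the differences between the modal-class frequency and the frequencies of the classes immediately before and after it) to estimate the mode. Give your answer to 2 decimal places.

26.40

Modal class: [24, 30) (highest frequency 18).
d₁ = 18 − 14 = 4, d₂ = 18 − 12 = 6
Mode ≈ 24 + (4/(4+6)) × 6 = 24 + 2.4000 = 26.4000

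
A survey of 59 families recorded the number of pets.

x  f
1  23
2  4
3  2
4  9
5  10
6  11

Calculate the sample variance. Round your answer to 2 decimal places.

Values: 1, 2, 3, 4, 5, 6
n = 59, Σfx = 189, mean = 3.2034
Σfx² = 847
Σf(x − x̄)² = Σfx² − (Σfx)²/n = 847 − 189²/59 = 241.5593
Sample variance = 241.5593 / 58 = 4.1648

4.16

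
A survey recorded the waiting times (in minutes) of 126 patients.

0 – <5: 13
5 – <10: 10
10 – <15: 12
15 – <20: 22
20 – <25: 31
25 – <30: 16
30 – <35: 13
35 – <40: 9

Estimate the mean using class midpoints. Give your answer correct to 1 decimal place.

Midpoints: 2.5, 7.5, 12.5, 17.5, 22.5, 27.5, 32.5, 37.5
Σfm = 13×2.5 + 10×7.5 + 12×12.5 + 22×17.5 + 31×22.5 + 16×27.5 + 13×32.5 + 9×37.5 = 2540
n = Σf = 126
Mean = 2540 / 126 = 20.1587

20.2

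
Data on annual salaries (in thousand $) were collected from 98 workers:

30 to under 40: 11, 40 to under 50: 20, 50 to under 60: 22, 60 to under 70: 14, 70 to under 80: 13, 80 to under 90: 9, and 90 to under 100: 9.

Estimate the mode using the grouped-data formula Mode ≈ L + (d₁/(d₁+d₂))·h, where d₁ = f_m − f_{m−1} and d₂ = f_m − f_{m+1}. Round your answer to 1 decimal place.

Modal class: 50 to under 60 (highest frequency 22).
d₁ = 22 − 20 = 2, d₂ = 22 − 14 = 8
Mode ≈ 50 + (2/(2+8)) × 10 = 50 + 2.0000 = 52.0000

52.0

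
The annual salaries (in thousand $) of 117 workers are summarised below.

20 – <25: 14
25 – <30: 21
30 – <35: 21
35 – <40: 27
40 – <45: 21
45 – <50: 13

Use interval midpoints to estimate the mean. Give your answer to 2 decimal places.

Midpoints: 22.5, 27.5, 32.5, 37.5, 42.5, 47.5
Σfm = 14×22.5 + 21×27.5 + 21×32.5 + 27×37.5 + 21×42.5 + 13×47.5 = 4097.5
n = Σf = 117
Mean = 4097.5 / 117 = 35.0214

35.02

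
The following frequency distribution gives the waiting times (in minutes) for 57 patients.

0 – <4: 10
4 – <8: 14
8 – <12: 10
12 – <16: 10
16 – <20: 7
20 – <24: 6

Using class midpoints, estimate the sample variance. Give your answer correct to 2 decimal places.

41.39

Midpoints: 2, 6, 10, 14, 18, 22
n = 57, Σfm = 602, mean = 10.5614
Σfm² = 8676
Σf(m − x̄)² = Σfm² − (Σfm)²/n = 8676 − 602²/57 = 2318.0351
Sample variance = 2318.0351 / 56 = 41.3935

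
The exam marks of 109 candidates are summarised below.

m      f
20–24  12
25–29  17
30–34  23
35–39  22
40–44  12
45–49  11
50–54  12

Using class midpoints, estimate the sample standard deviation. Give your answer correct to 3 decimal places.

9.105

Midpoints: 22, 27, 32, 37, 42, 47, 52
n = 109, Σfm = 3918, mean = 35.9450
Σfm² = 149786
Σf(m − x̄)² = Σfm² − (Σfm)²/n = 149786 − 3918²/109 = 8953.6697
Sample variance = 8953.6697 / 108 = 82.9043
Standard deviation = √82.9043 = 9.1052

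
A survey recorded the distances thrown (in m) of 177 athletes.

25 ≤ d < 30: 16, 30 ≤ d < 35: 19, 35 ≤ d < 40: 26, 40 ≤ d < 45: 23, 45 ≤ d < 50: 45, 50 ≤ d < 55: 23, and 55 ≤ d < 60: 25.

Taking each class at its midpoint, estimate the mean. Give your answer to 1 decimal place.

44.0

Midpoints: 27.5, 32.5, 37.5, 42.5, 47.5, 52.5, 57.5
Σfm = 16×27.5 + 19×32.5 + 26×37.5 + 23×42.5 + 45×47.5 + 23×52.5 + 25×57.5 = 7792.5
n = Σf = 177
Mean = 7792.5 / 177 = 44.0254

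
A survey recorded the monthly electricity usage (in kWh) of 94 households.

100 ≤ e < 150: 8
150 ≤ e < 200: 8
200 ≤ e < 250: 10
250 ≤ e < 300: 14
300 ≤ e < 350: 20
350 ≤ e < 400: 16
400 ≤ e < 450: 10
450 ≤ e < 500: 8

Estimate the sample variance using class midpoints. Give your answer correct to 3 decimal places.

Midpoints: 125, 175, 225, 275, 325, 375, 425, 475
n = 94, Σfm = 29050, mean = 309.0426
Σfm² = 9908750
Σf(m − x̄)² = Σfm² − (Σfm)²/n = 9908750 − 29050²/94 = 931063.8298
Sample variance = 931063.8298 / 93 = 10011.4390

10011.439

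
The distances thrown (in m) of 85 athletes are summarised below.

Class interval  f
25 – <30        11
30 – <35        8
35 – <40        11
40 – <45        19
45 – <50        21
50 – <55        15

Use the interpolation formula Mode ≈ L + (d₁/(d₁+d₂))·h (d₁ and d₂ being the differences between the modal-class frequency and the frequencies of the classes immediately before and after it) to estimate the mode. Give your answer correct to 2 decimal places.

46.25

Modal class: 45 – <50 (highest frequency 21).
d₁ = 21 − 19 = 2, d₂ = 21 − 15 = 6
Mode ≈ 45 + (2/(2+6)) × 5 = 45 + 1.2500 = 46.2500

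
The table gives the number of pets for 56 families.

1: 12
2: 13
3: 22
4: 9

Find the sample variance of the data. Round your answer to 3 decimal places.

Values: 1, 2, 3, 4
n = 56, Σfx = 140, mean = 2.5000
Σfx² = 406
Σf(x − x̄)² = Σfx² − (Σfx)²/n = 406 − 140²/56 = 56.0000
Sample variance = 56.0000 / 55 = 1.0182

1.018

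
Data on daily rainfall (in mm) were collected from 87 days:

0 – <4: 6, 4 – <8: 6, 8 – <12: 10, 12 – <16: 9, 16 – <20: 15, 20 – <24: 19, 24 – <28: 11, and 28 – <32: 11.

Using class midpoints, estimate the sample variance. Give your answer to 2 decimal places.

67.14

Midpoints: 2, 6, 10, 14, 18, 22, 26, 30
n = 87, Σfm = 1578, mean = 18.1379
Σfm² = 34396
Σf(m − x̄)² = Σfm² − (Σfm)²/n = 34396 − 1578²/87 = 5774.3448
Sample variance = 5774.3448 / 86 = 67.1435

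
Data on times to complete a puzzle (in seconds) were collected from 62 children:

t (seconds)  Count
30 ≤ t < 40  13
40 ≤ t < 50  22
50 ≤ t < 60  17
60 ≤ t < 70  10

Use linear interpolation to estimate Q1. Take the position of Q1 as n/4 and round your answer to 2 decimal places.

Cumulative frequencies: 13, 35, 52, 62
n = 62; position = n/4 = 15.5.
This falls in the class 40 ≤ t < 50: L = 40, F = 13, f = 22, h = 10.
Lower quartile ≈ 40 + ((15.5 − 13) / 22) × 10 = 41.1364

41.14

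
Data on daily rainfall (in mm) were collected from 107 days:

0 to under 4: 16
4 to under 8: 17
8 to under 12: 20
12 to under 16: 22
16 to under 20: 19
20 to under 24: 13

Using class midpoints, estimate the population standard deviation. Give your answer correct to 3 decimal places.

Midpoints: 2, 6, 10, 14, 18, 22
n = 107, Σfm = 1270, mean = 11.8692
Σfm² = 19436
Σf(m − x̄)² = Σfm² − (Σfm)²/n = 19436 − 1270²/107 = 4362.1682
Population variance = 4362.1682 / 107 = 40.7679
Standard deviation = √40.7679 = 6.3850

6.385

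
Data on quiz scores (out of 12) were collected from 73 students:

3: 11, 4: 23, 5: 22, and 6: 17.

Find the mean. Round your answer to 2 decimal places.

Values: 3, 4, 5, 6
Σfx = 11×3 + 23×4 + 22×5 + 17×6 = 337
n = Σf = 73
Mean = 337 / 73 = 4.6164

4.62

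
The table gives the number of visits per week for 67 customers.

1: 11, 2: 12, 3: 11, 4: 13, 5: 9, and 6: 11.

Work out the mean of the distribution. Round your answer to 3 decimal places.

3.448

Values: 1, 2, 3, 4, 5, 6
Σfx = 11×1 + 12×2 + 11×3 + 13×4 + 9×5 + 11×6 = 231
n = Σf = 67
Mean = 231 / 67 = 3.4478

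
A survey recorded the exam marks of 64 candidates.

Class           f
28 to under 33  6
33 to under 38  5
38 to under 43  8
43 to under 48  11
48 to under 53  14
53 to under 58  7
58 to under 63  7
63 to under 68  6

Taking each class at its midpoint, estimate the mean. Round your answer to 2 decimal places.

48.39

Midpoints: 30.5, 35.5, 40.5, 45.5, 50.5, 55.5, 60.5, 65.5
Σfm = 6×30.5 + 5×35.5 + 8×40.5 + 11×45.5 + 14×50.5 + 7×55.5 + 7×60.5 + 6×65.5 = 3097
n = Σf = 64
Mean = 3097 / 64 = 48.3906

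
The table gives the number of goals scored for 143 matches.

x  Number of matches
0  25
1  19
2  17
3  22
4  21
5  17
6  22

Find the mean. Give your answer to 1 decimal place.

Values: 0, 1, 2, 3, 4, 5, 6
Σfx = 25×0 + 19×1 + 17×2 + 22×3 + 21×4 + 17×5 + 22×6 = 420
n = Σf = 143
Mean = 420 / 143 = 2.9371

2.9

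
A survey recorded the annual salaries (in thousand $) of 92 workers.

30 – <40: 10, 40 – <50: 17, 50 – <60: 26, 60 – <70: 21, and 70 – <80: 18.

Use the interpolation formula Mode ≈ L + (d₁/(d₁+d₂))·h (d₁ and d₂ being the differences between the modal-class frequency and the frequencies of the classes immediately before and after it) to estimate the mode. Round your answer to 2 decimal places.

Modal class: 50 – <60 (highest frequency 26).
d₁ = 26 − 17 = 9, d₂ = 26 − 21 = 5
Mode ≈ 50 + (9/(9+5)) × 10 = 50 + 6.4286 = 56.4286

56.43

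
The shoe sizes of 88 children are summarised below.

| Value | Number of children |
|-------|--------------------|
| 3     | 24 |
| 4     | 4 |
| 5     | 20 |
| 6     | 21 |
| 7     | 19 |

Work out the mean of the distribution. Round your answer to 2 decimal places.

5.08

Values: 3, 4, 5, 6, 7
Σfx = 24×3 + 4×4 + 20×5 + 21×6 + 19×7 = 447
n = Σf = 88
Mean = 447 / 88 = 5.0795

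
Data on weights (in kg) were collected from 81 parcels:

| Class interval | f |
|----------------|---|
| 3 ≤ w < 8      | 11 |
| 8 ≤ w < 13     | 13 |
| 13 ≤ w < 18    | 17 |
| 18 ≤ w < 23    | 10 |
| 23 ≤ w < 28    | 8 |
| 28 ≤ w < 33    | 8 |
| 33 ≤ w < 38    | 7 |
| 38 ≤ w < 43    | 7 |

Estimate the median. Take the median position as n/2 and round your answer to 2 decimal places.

17.85

Cumulative frequencies: 11, 24, 41, 51, 59, 67, 74, 81
n = 81; position = n/2 = 40.5.
This falls in the class 13 ≤ w < 18: L = 13, F = 24, f = 17, h = 5.
Median ≈ 13 + ((40.5 − 24) / 17) × 5 = 17.8529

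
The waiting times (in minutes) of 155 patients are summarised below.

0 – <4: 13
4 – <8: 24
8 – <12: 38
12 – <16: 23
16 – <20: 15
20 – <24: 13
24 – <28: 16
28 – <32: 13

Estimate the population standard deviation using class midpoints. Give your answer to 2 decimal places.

Midpoints: 2, 6, 10, 14, 18, 22, 26, 30
n = 155, Σfm = 2234, mean = 14.4129
Σfm² = 42892
Σf(m − x̄)² = Σfm² − (Σfm)²/n = 42892 − 2234²/155 = 10693.5742
Population variance = 10693.5742 / 155 = 68.9908
Standard deviation = √68.9908 = 8.3061

8.31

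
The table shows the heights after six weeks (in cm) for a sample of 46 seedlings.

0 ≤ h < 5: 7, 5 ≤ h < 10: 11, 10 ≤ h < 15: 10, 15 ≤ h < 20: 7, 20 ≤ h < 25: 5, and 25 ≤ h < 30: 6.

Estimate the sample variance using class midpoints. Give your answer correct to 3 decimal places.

Midpoints: 2.5, 7.5, 12.5, 17.5, 22.5, 27.5
n = 46, Σfm = 625, mean = 13.5870
Σfm² = 11437.5
Σf(m − x̄)² = Σfm² − (Σfm)²/n = 11437.5 − 625²/46 = 2945.6522
Sample variance = 2945.6522 / 45 = 65.4589

65.459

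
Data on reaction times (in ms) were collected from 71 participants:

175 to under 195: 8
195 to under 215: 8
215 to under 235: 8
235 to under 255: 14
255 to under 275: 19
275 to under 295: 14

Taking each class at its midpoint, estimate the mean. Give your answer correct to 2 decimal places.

Midpoints: 185, 205, 225, 245, 265, 285
Σfm = 8×185 + 8×205 + 8×225 + 14×245 + 19×265 + 14×285 = 17375
n = Σf = 71
Mean = 17375 / 71 = 244.7183

244.72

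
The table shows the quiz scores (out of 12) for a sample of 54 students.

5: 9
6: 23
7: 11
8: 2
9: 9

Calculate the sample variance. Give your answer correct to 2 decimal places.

1.68

Values: 5, 6, 7, 8, 9
n = 54, Σfx = 357, mean = 6.6111
Σfx² = 2449
Σf(x − x̄)² = Σfx² − (Σfx)²/n = 2449 − 357²/54 = 88.8333
Sample variance = 88.8333 / 53 = 1.6761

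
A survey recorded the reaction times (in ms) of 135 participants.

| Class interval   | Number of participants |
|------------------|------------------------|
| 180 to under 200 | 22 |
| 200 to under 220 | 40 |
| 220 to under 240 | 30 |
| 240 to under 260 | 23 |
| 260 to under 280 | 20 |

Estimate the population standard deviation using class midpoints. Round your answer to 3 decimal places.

25.976

Midpoints: 190, 210, 230, 250, 270
n = 135, Σfm = 30630, mean = 226.8889
Σfm² = 7040700
Σf(m − x̄)² = Σfm² − (Σfm)²/n = 7040700 − 30630²/135 = 91093.3333
Population variance = 91093.3333 / 135 = 674.7654
Standard deviation = √674.7654 = 25.9762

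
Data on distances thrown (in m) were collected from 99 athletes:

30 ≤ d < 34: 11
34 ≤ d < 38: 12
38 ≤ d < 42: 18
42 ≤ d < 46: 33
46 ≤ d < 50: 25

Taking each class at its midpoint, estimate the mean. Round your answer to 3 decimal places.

Midpoints: 32, 36, 40, 44, 48
Σfm = 11×32 + 12×36 + 18×40 + 33×44 + 25×48 = 4156
n = Σf = 99
Mean = 4156 / 99 = 41.9798

41.980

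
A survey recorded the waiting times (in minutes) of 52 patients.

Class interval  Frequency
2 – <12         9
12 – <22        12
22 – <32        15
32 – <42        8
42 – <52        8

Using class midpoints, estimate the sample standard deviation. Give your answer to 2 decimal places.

13.08

Midpoints: 7, 17, 27, 37, 47
n = 52, Σfm = 1344, mean = 25.8462
Σfm² = 43468
Σf(m − x̄)² = Σfm² − (Σfm)²/n = 43468 − 1344²/52 = 8730.7692
Sample variance = 8730.7692 / 51 = 171.1916
Standard deviation = √171.1916 = 13.0840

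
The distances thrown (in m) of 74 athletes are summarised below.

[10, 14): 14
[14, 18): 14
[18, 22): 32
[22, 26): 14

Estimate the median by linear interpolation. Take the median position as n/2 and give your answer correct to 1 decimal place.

Cumulative frequencies: 14, 28, 60, 74
n = 74; position = n/2 = 37.
This falls in the class [18, 22): L = 18, F = 28, f = 32, h = 4.
Median ≈ 18 + ((37 − 28) / 32) × 4 = 19.1250

19.1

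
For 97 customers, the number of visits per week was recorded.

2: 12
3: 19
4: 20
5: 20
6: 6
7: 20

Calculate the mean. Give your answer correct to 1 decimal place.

Values: 2, 3, 4, 5, 6, 7
Σfx = 12×2 + 19×3 + 20×4 + 20×5 + 6×6 + 20×7 = 437
n = Σf = 97
Mean = 437 / 97 = 4.5052

4.5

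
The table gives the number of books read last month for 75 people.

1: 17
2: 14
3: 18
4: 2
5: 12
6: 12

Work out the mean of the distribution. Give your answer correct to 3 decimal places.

3.187

Values: 1, 2, 3, 4, 5, 6
Σfx = 17×1 + 14×2 + 18×3 + 2×4 + 12×5 + 12×6 = 239
n = Σf = 75
Mean = 239 / 75 = 3.1867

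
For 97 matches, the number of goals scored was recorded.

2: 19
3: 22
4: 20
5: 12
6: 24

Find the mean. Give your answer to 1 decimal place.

4.0

Values: 2, 3, 4, 5, 6
Σfx = 19×2 + 22×3 + 20×4 + 12×5 + 24×6 = 388
n = Σf = 97
Mean = 388 / 97 = 4.0000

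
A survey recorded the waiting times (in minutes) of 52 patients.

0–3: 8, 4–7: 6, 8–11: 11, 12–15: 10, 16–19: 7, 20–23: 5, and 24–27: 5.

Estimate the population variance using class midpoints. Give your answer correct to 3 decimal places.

53.746

Midpoints: 1.5, 5.5, 9.5, 13.5, 17.5, 21.5, 25.5
n = 52, Σfm = 642, mean = 12.3462
Σfm² = 10721
Σf(m − x̄)² = Σfm² − (Σfm)²/n = 10721 − 642²/52 = 2794.7692
Population variance = 2794.7692 / 52 = 53.7456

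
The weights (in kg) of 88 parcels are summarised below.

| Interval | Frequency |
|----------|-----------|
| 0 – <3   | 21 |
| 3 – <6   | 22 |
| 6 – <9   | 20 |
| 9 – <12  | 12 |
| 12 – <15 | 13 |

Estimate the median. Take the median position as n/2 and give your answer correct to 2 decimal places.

6.15

Cumulative frequencies: 21, 43, 63, 75, 88
n = 88; position = n/2 = 44.
This falls in the class 6 – <9: L = 6, F = 43, f = 20, h = 3.
Median ≈ 6 + ((44 − 43) / 20) × 3 = 6.1500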